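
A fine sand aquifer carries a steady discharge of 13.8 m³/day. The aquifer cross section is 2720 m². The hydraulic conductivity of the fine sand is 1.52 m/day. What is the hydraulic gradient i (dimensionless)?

0.00334

From Q = K·A·i, i = Q / (K·A) = 13.8 / (1.520 × 2720) = 0.003338.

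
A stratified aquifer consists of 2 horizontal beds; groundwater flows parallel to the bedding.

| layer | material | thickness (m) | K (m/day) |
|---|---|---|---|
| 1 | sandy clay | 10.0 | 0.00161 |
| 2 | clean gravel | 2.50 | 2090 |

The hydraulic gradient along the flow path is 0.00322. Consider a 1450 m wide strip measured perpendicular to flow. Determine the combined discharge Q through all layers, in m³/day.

24400

Flow is parallel to layering, so each bed carries its own Darcy discharge and the transmissivities add.
Σ(K_i·b_i) = 0.00161×10.0 + 2090×2.50 = 5225 m²/day.
Hydraulic gradient i = 0.00322.
Q = Σ(K_i·b_i) · W · i = 5225 × 1450 × 0.003220 = 24396 m³/day.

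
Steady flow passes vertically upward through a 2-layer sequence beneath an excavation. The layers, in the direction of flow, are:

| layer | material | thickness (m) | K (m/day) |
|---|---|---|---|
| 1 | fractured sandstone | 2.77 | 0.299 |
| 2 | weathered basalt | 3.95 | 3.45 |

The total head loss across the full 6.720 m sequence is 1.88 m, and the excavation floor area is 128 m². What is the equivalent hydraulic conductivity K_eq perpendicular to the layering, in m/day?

Flow is perpendicular to layering, so the layers act in series and the equivalent K is the thickness-weighted harmonic mean.
Total thickness L = 2.77 + 3.95 = 6.720 m.
Σ(b_i/K_i) = 2.77/0.299 + 3.95/3.45 = 10.41 d.
K_eq = L / Σ(b_i/K_i) = 6.720 / 10.41 = 0.6456 m/day.

0.646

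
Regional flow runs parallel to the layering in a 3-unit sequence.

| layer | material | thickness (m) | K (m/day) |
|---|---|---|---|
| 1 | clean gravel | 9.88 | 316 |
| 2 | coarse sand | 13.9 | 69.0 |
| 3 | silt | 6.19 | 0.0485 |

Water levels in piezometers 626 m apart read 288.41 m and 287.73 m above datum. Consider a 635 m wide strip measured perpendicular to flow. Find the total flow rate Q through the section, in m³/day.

2820

Flow is parallel to layering, so each bed carries its own Darcy discharge and the transmissivities add.
Σ(K_i·b_i) = 316×9.88 + 69.0×13.9 + 0.0485×6.19 = 4081 m²/day.
Hydraulic gradient i = (288.41 − 287.73) / 626 = 0.68 / 626 = 0.001086.
Q = Σ(K_i·b_i) · W · i = 4081 × 635 × 0.001086 = 2815 m³/day.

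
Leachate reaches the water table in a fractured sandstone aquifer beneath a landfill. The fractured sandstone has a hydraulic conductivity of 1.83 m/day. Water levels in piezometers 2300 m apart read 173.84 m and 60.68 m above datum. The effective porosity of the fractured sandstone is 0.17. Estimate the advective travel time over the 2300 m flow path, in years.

11.9

Hydraulic gradient i = (173.84 − 60.68) / 2300 = 113.16 / 2300 = 0.04920.
Darcy flux q = K · i = 1.830 × 0.04920 = 0.09004 m/day.
Seepage velocity v = q / n_e = 0.09004 / 0.17 = 0.5296 m/day.
Travel time t = L / v = 2300 / 0.5296 = 4343 days = 11.89 years.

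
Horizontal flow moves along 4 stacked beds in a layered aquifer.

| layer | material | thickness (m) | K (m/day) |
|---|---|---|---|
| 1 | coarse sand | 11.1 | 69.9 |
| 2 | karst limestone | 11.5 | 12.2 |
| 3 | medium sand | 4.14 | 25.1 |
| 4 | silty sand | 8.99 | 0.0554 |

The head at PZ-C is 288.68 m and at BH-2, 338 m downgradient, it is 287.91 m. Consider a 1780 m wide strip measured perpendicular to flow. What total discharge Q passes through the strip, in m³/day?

4140

Flow is parallel to layering, so each bed carries its own Darcy discharge and the transmissivities add.
Σ(K_i·b_i) = 69.9×11.1 + 12.2×11.5 + 25.1×4.14 + 0.0554×8.99 = 1021 m²/day.
Hydraulic gradient i = (288.68 − 287.91) / 338 = 0.77 / 338 = 0.002278.
Q = Σ(K_i·b_i) · W · i = 1021 × 1780 × 0.002278 = 4139 m³/day.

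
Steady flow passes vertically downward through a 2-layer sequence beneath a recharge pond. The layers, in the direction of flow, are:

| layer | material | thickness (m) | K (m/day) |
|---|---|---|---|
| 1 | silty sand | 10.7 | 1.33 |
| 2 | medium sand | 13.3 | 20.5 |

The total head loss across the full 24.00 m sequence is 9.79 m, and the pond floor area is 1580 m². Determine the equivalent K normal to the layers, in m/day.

2.76

Flow is perpendicular to layering, so the layers act in series and the equivalent K is the thickness-weighted harmonic mean.
Total thickness L = 10.7 + 13.3 = 24.00 m.
Σ(b_i/K_i) = 10.7/1.33 + 13.3/20.5 = 8.694 d.
K_eq = L / Σ(b_i/K_i) = 24.00 / 8.694 = 2.761 m/day.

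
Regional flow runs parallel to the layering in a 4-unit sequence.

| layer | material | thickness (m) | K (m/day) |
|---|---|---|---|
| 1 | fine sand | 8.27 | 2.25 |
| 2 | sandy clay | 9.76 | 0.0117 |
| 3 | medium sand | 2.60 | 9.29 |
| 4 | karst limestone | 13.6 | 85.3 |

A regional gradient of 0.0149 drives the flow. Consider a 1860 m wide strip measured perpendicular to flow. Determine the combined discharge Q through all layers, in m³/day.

33300

Flow is parallel to layering, so each bed carries its own Darcy discharge and the transmissivities add.
Σ(K_i·b_i) = 2.25×8.27 + 0.0117×9.76 + 9.29×2.60 + 85.3×13.6 = 1203 m²/day.
Hydraulic gradient i = 0.0149.
Q = Σ(K_i·b_i) · W · i = 1203 × 1860 × 0.01490 = 33339 m³/day.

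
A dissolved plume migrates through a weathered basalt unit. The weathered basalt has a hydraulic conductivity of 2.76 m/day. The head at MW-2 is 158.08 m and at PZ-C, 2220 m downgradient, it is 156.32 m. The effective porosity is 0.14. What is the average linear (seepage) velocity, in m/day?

0.0156

Hydraulic gradient i = (158.08 − 156.32) / 2220 = 1.76 / 2220 = 0.0007928.
Darcy flux q = K · i = 2.760 × 0.0007928 = 0.002188 m/day.
Seepage velocity v = q / n_e = 0.002188 / 0.14 = 0.01563 m/day.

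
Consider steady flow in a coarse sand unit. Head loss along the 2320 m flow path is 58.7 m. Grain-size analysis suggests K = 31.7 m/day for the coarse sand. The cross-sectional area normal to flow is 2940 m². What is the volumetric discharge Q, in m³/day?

Hydraulic gradient i = Δh / L = 58.7 / 2320 = 0.02530.
Darcy's law: Q = K · A · i = 31.70 × 2940 × 0.02530 = 2358 m³/day.

2360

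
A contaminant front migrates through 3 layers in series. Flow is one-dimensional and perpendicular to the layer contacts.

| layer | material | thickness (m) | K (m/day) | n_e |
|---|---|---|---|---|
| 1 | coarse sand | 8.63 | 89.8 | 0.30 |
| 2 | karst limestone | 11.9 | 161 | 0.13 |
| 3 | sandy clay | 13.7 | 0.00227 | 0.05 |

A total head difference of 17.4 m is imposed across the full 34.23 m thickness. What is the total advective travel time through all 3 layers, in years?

With flow normal to the layers, continuity requires the same specific discharge q through every layer.
Σ(b_i/K_i) = 8.63/89.8 + 11.9/161 + 13.7/0.00227 = 6035 d.
q = Δh / Σ(b_i/K_i) = 17.4 / 6035 = 0.002883 m/day.
In each layer the seepage velocity is v_i = q/n_i, so the layer transit time is t_i = b_i·n_i / q:
  layer 1 (coarse sand): t_1 = 8.63 × 0.30 / 0.002883 = 898.0 d
  layer 2 (karst limestone): t_2 = 11.9 × 0.13 / 0.002883 = 536.6 d
  layer 3 (sandy clay): t_3 = 13.7 × 0.05 / 0.002883 = 237.6 d
Total t = Σ t_i = 1672 days = 4.578 years.

4.58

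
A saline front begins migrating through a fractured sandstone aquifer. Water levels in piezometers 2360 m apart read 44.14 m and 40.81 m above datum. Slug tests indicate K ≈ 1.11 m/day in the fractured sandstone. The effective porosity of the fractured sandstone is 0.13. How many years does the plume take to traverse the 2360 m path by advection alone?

Hydraulic gradient i = (44.14 − 40.81) / 2360 = 3.33 / 2360 = 0.001411.
Darcy flux q = K · i = 1.110 × 0.001411 = 0.001566 m/day.
Seepage velocity v = q / n_e = 0.001566 / 0.13 = 0.01205 m/day.
Travel time t = L / v = 2360 / 0.01205 = 1.959e+05 days = 536.3 years.

536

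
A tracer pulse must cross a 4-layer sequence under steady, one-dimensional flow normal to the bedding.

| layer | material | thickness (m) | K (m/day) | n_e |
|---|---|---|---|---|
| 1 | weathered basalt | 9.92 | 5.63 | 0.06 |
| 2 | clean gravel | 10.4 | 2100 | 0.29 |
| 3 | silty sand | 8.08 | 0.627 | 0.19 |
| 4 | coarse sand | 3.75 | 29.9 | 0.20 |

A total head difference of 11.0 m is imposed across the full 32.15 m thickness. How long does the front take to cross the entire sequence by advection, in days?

7.92

With flow normal to the layers, continuity requires the same specific discharge q through every layer.
Σ(b_i/K_i) = 9.92/5.63 + 10.4/2100 + 8.08/0.627 + 3.75/29.9 = 14.78 d.
q = Δh / Σ(b_i/K_i) = 11.0 / 14.78 = 0.7443 m/day.
In each layer the seepage velocity is v_i = q/n_i, so the layer transit time is t_i = b_i·n_i / q:
  layer 1 (weathered basalt): t_1 = 9.92 × 0.06 / 0.7443 = 0.7997 d
  layer 2 (clean gravel): t_2 = 10.4 × 0.29 / 0.7443 = 4.052 d
  layer 3 (silty sand): t_3 = 8.08 × 0.19 / 0.7443 = 2.063 d
  layer 4 (coarse sand): t_4 = 3.75 × 0.20 / 0.7443 = 1.008 d
Total t = Σ t_i = 7.922 days.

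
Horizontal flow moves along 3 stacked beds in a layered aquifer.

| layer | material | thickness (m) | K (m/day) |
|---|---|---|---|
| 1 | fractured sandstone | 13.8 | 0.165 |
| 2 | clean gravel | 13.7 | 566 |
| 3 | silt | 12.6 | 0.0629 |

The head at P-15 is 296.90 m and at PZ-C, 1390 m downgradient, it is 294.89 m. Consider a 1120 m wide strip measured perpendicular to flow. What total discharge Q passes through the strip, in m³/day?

12600

Flow is parallel to layering, so each bed carries its own Darcy discharge and the transmissivities add.
Σ(K_i·b_i) = 0.165×13.8 + 566×13.7 + 0.0629×12.6 = 7757 m²/day.
Hydraulic gradient i = (296.90 − 294.89) / 1390 = 2.01 / 1390 = 0.001446.
Q = Σ(K_i·b_i) · W · i = 7757 × 1120 × 0.001446 = 12563 m³/day.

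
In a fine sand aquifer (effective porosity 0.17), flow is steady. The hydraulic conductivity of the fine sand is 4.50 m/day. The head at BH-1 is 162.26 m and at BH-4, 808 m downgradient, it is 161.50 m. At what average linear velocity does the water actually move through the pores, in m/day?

0.0249

Hydraulic gradient i = (162.26 − 161.50) / 808 = 0.76 / 808 = 0.0009406.
Darcy flux q = K · i = 4.500 × 0.0009406 = 0.004233 m/day.
Seepage velocity v = q / n_e = 0.004233 / 0.17 = 0.02490 m/day.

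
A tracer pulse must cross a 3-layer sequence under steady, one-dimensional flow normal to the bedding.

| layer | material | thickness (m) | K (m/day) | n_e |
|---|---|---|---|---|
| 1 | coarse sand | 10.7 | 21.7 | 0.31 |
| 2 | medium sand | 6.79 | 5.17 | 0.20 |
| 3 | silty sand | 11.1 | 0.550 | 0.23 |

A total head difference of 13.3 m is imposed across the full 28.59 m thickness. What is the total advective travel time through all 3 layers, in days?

11.9

With flow normal to the layers, continuity requires the same specific discharge q through every layer.
Σ(b_i/K_i) = 10.7/21.7 + 6.79/5.17 + 11.1/0.550 = 21.99 d.
q = Δh / Σ(b_i/K_i) = 13.3 / 21.99 = 0.6049 m/day.
In each layer the seepage velocity is v_i = q/n_i, so the layer transit time is t_i = b_i·n_i / q:
  layer 1 (coarse sand): t_1 = 10.7 × 0.31 / 0.6049 = 5.484 d
  layer 2 (medium sand): t_2 = 6.79 × 0.20 / 0.6049 = 2.245 d
  layer 3 (silty sand): t_3 = 11.1 × 0.23 / 0.6049 = 4.221 d
Total t = Σ t_i = 11.95 days.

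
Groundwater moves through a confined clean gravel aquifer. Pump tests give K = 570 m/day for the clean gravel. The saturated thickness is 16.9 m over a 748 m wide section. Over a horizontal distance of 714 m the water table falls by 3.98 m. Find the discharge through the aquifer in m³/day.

Cross-sectional area A = 748 × 16.9 = 12641 m².
Hydraulic gradient i = Δh / L = 3.98 / 714 = 0.005574.
Darcy's law: Q = K · A · i = 570.0 × 12641 × 0.005574 = 40165 m³/day.

40200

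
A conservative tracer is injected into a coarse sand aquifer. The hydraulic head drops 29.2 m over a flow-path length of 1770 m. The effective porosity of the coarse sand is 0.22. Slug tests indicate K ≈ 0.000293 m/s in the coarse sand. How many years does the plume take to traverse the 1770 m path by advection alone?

Convert K: 0.000293 m/s × 86400 = 25.32 m/day.
Hydraulic gradient i = Δh / L = 29.2 / 1770 = 0.01650.
Darcy flux q = K · i = 25.32 × 0.01650 = 0.4176 m/day.
Seepage velocity v = q / n_e = 0.4176 / 0.22 = 1.898 m/day.
Travel time t = L / v = 1770 / 1.898 = 932.4 days = 2.553 years.

2.55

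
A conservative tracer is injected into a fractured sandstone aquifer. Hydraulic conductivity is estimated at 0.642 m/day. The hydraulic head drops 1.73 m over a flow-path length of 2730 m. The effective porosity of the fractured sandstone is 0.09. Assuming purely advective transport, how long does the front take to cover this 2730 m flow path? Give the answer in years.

1650

Hydraulic gradient i = Δh / L = 1.73 / 2730 = 0.0006337.
Darcy flux q = K · i = 0.6420 × 0.0006337 = 0.0004068 m/day.
Seepage velocity v = q / n_e = 0.0004068 / 0.09 = 0.004520 m/day.
Travel time t = L / v = 2730 / 0.004520 = 6.039e+05 days = 1653 years.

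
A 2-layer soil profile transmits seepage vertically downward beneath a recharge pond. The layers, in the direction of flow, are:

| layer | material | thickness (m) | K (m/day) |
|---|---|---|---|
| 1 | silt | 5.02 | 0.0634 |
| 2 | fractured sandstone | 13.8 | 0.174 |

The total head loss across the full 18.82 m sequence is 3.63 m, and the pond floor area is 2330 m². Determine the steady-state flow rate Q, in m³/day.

Flow is perpendicular to layering, so the layers act in series and the equivalent K is the thickness-weighted harmonic mean.
Total thickness L = 5.02 + 13.8 = 18.82 m.
Σ(b_i/K_i) = 5.02/0.0634 + 13.8/0.174 = 158.5 d.
K_eq = L / Σ(b_i/K_i) = 18.82 / 158.5 = 0.1187 m/day.
Q = K_eq · A · (Δh/L) = 0.1187 × 2330 × (3.63/18.82) = 53.37 m³/day.

53.4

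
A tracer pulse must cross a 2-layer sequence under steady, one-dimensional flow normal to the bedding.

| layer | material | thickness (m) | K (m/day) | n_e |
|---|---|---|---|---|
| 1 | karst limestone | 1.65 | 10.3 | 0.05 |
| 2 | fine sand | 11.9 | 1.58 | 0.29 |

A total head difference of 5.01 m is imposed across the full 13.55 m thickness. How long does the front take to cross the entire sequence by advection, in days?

5.42

With flow normal to the layers, continuity requires the same specific discharge q through every layer.
Σ(b_i/K_i) = 1.65/10.3 + 11.9/1.58 = 7.692 d.
q = Δh / Σ(b_i/K_i) = 5.01 / 7.692 = 0.6513 m/day.
In each layer the seepage velocity is v_i = q/n_i, so the layer transit time is t_i = b_i·n_i / q:
  layer 1 (karst limestone): t_1 = 1.65 × 0.05 / 0.6513 = 0.1267 d
  layer 2 (fine sand): t_2 = 11.9 × 0.29 / 0.6513 = 5.298 d
Total t = Σ t_i = 5.425 days.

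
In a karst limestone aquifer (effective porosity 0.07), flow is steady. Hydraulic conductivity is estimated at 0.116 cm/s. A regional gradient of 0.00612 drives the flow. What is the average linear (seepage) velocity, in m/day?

8.76

Convert K: 0.116 cm/s × 864 = 100.2 m/day.
Hydraulic gradient i = 0.00612.
Darcy flux q = K · i = 100.2 × 0.006120 = 0.6134 m/day.
Seepage velocity v = q / n_e = 0.6134 / 0.07 = 8.762 m/day.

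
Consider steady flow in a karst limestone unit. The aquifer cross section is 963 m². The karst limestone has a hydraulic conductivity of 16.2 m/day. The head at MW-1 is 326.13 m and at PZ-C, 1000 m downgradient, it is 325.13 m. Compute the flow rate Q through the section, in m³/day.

Hydraulic gradient i = (326.13 − 325.13) / 1000 = 1 / 1000 = 0.001000.
Darcy's law: Q = K · A · i = 16.20 × 963.0 × 0.001000 = 15.60 m³/day.

15.6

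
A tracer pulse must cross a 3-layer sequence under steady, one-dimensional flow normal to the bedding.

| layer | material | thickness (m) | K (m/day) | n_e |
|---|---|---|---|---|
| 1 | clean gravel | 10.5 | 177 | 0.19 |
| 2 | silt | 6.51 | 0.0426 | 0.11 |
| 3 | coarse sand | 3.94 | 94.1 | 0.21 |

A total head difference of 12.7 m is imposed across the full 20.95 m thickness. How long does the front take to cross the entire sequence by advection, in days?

42.6

With flow normal to the layers, continuity requires the same specific discharge q through every layer.
Σ(b_i/K_i) = 10.5/177 + 6.51/0.0426 + 3.94/94.1 = 152.9 d.
q = Δh / Σ(b_i/K_i) = 12.7 / 152.9 = 0.08305 m/day.
In each layer the seepage velocity is v_i = q/n_i, so the layer transit time is t_i = b_i·n_i / q:
  layer 1 (clean gravel): t_1 = 10.5 × 0.19 / 0.08305 = 24.02 d
  layer 2 (silt): t_2 = 6.51 × 0.11 / 0.08305 = 8.622 d
  layer 3 (coarse sand): t_3 = 3.94 × 0.21 / 0.08305 = 9.963 d
Total t = Σ t_i = 42.61 days.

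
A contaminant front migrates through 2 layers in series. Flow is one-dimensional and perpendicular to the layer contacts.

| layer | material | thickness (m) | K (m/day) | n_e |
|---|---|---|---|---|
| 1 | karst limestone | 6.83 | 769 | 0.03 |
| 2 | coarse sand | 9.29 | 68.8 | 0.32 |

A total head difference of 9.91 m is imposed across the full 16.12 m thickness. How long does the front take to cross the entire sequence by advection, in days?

With flow normal to the layers, continuity requires the same specific discharge q through every layer.
Σ(b_i/K_i) = 6.83/769 + 9.29/68.8 = 0.1439 d.
q = Δh / Σ(b_i/K_i) = 9.91 / 0.1439 = 68.86 m/day.
In each layer the seepage velocity is v_i = q/n_i, so the layer transit time is t_i = b_i·n_i / q:
  layer 1 (karst limestone): t_1 = 6.83 × 0.03 / 68.86 = 0.002976 d
  layer 2 (coarse sand): t_2 = 9.29 × 0.32 / 68.86 = 0.04317 d
Total t = Σ t_i = 0.04615 days.

0.0461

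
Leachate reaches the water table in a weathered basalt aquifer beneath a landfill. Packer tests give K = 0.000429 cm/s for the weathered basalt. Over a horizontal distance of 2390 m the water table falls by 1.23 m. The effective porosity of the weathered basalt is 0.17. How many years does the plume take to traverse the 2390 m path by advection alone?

5830

Convert K: 0.000429 cm/s × 864 = 0.3707 m/day.
Hydraulic gradient i = Δh / L = 1.23 / 2390 = 0.0005146.
Darcy flux q = K · i = 0.3707 × 0.0005146 = 0.0001908 m/day.
Seepage velocity v = q / n_e = 0.0001908 / 0.17 = 0.001122 m/day.
Travel time t = L / v = 2390 / 0.001122 = 2.130e+06 days = 5831 years.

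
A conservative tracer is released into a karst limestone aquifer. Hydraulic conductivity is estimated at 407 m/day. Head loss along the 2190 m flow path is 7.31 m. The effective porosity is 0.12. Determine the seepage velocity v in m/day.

11.3

Hydraulic gradient i = Δh / L = 7.31 / 2190 = 0.003338.
Darcy flux q = K · i = 407.0 × 0.003338 = 1.359 m/day.
Seepage velocity v = q / n_e = 1.359 / 0.12 = 11.32 m/day.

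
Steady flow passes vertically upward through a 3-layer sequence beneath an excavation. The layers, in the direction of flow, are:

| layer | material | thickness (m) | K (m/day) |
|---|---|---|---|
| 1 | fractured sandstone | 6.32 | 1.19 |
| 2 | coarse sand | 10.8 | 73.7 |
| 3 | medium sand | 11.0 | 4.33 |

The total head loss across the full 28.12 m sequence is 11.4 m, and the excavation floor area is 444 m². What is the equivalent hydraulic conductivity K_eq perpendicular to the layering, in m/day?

Flow is perpendicular to layering, so the layers act in series and the equivalent K is the thickness-weighted harmonic mean.
Total thickness L = 6.32 + 10.8 + 11.0 = 28.12 m.
Σ(b_i/K_i) = 6.32/1.19 + 10.8/73.7 + 11.0/4.33 = 7.998 d.
K_eq = L / Σ(b_i/K_i) = 28.12 / 7.998 = 3.516 m/day.

3.52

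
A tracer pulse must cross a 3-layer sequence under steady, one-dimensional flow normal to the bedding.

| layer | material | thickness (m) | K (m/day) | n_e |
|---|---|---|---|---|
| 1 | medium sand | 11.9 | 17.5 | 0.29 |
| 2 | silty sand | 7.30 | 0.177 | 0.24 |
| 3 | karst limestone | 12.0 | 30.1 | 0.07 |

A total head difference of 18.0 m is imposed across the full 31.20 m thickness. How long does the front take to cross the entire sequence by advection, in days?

14.2

With flow normal to the layers, continuity requires the same specific discharge q through every layer.
Σ(b_i/K_i) = 11.9/17.5 + 7.30/0.177 + 12.0/30.1 = 42.32 d.
q = Δh / Σ(b_i/K_i) = 18.0 / 42.32 = 0.4253 m/day.
In each layer the seepage velocity is v_i = q/n_i, so the layer transit time is t_i = b_i·n_i / q:
  layer 1 (medium sand): t_1 = 11.9 × 0.29 / 0.4253 = 8.114 d
  layer 2 (silty sand): t_2 = 7.30 × 0.24 / 0.4253 = 4.119 d
  layer 3 (karst limestone): t_3 = 12.0 × 0.07 / 0.4253 = 1.975 d
Total t = Σ t_i = 14.21 days.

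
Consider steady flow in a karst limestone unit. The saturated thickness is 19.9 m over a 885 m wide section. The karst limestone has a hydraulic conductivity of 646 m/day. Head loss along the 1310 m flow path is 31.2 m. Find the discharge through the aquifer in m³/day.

Cross-sectional area A = 885 × 19.9 = 17612 m².
Hydraulic gradient i = Δh / L = 31.2 / 1310 = 0.02382.
Darcy's law: Q = K · A · i = 646.0 × 17612 × 0.02382 = 2.710e+05 m³/day.

271000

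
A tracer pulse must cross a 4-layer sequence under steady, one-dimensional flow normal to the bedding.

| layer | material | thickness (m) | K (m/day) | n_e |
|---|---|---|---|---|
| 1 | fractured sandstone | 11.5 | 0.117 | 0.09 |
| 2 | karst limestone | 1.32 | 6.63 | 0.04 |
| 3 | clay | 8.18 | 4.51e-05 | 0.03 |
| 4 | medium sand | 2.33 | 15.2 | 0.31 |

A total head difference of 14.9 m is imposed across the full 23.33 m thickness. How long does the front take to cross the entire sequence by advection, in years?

With flow normal to the layers, continuity requires the same specific discharge q through every layer.
Σ(b_i/K_i) = 11.5/0.117 + 1.32/6.63 + 8.18/4.51e-05 + 2.33/15.2 = 1.815e+05 d.
q = Δh / Σ(b_i/K_i) = 14.9 / 1.815e+05 = 8.211e-05 m/day.
In each layer the seepage velocity is v_i = q/n_i, so the layer transit time is t_i = b_i·n_i / q:
  layer 1 (fractured sandstone): t_1 = 11.5 × 0.09 / 8.211e-05 = 12606 d
  layer 2 (karst limestone): t_2 = 1.32 × 0.04 / 8.211e-05 = 643.1 d
  layer 3 (clay): t_3 = 8.18 × 0.03 / 8.211e-05 = 2989 d
  layer 4 (medium sand): t_4 = 2.33 × 0.31 / 8.211e-05 = 8797 d
Total t = Σ t_i = 25035 days = 68.54 years.

68.5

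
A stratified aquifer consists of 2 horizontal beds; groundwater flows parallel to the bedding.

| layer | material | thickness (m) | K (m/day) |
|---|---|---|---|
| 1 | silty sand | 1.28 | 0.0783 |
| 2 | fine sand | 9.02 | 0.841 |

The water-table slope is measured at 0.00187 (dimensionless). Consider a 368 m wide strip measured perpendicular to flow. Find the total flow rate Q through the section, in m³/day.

5.29

Flow is parallel to layering, so each bed carries its own Darcy discharge and the transmissivities add.
Σ(K_i·b_i) = 0.0783×1.28 + 0.841×9.02 = 7.686 m²/day.
Hydraulic gradient i = 0.00187.
Q = Σ(K_i·b_i) · W · i = 7.686 × 368 × 0.001870 = 5.289 m³/day.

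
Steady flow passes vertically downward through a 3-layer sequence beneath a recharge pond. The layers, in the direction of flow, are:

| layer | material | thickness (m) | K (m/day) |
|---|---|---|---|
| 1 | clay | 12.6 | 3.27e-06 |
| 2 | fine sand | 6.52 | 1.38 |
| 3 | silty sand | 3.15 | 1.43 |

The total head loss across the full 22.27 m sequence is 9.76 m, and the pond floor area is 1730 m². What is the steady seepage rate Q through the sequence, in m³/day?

0.00438

Flow is perpendicular to layering, so the layers act in series and the equivalent K is the thickness-weighted harmonic mean.
Total thickness L = 12.6 + 6.52 + 3.15 = 22.27 m.
Σ(b_i/K_i) = 12.6/3.27e-06 + 6.52/1.38 + 3.15/1.43 = 3.853e+06 d.
K_eq = L / Σ(b_i/K_i) = 22.27 / 3.853e+06 = 5.780e-06 m/day.
Q = K_eq · A · (Δh/L) = 5.780e-06 × 1730 × (9.76/22.27) = 0.004382 m³/day.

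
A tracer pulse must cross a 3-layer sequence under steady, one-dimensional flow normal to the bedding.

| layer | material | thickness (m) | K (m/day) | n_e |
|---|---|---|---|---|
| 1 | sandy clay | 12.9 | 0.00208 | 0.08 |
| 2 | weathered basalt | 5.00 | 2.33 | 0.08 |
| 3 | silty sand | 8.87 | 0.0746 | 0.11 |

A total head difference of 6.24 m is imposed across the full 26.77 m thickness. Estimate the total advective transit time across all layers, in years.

With flow normal to the layers, continuity requires the same specific discharge q through every layer.
Σ(b_i/K_i) = 12.9/0.00208 + 5.00/2.33 + 8.87/0.0746 = 6323 d.
q = Δh / Σ(b_i/K_i) = 6.24 / 6323 = 0.0009869 m/day.
In each layer the seepage velocity is v_i = q/n_i, so the layer transit time is t_i = b_i·n_i / q:
  layer 1 (sandy clay): t_1 = 12.9 × 0.08 / 0.0009869 = 1046 d
  layer 2 (weathered basalt): t_2 = 5.00 × 0.08 / 0.0009869 = 405.3 d
  layer 3 (silty sand): t_3 = 8.87 × 0.11 / 0.0009869 = 988.7 d
Total t = Σ t_i = 2440 days = 6.680 years.

6.68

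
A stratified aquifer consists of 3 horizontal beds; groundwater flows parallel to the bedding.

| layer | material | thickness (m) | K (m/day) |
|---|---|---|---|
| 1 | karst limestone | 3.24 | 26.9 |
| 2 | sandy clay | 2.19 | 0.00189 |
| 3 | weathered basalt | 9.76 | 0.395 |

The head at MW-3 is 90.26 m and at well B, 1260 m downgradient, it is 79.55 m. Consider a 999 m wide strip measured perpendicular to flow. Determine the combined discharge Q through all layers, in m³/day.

Flow is parallel to layering, so each bed carries its own Darcy discharge and the transmissivities add.
Σ(K_i·b_i) = 26.9×3.24 + 0.00189×2.19 + 0.395×9.76 = 91.02 m²/day.
Hydraulic gradient i = (90.26 − 79.55) / 1260 = 10.71 / 1260 = 0.008500.
Q = Σ(K_i·b_i) · W · i = 91.02 × 999 × 0.008500 = 772.9 m³/day.

773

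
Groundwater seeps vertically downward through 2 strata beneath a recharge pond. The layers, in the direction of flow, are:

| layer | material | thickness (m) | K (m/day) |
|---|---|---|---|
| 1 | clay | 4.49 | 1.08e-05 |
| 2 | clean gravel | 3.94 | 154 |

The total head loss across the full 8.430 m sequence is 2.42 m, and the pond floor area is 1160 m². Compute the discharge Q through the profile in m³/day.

Flow is perpendicular to layering, so the layers act in series and the equivalent K is the thickness-weighted harmonic mean.
Total thickness L = 4.49 + 3.94 = 8.430 m.
Σ(b_i/K_i) = 4.49/1.08e-05 + 3.94/154 = 4.157e+05 d.
K_eq = L / Σ(b_i/K_i) = 8.430 / 4.157e+05 = 2.028e-05 m/day.
Q = K_eq · A · (Δh/L) = 2.028e-05 × 1160 × (2.42/8.430) = 0.006752 m³/day.

0.00675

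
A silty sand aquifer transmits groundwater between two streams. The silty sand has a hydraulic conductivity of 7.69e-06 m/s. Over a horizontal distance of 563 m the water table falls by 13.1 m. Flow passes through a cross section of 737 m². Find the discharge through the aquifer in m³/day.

Convert K: 7.69e-06 m/s × 86400 = 0.6644 m/day.
Hydraulic gradient i = Δh / L = 13.1 / 563 = 0.02327.
Darcy's law: Q = K · A · i = 0.6644 × 737.0 × 0.02327 = 11.39 m³/day.

11.4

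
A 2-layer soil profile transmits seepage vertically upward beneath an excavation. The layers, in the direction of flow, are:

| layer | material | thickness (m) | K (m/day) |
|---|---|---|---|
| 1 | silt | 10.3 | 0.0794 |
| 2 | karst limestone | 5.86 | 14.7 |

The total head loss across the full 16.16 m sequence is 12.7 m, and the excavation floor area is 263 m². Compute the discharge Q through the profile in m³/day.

25.7

Flow is perpendicular to layering, so the layers act in series and the equivalent K is the thickness-weighted harmonic mean.
Total thickness L = 10.3 + 5.86 = 16.16 m.
Σ(b_i/K_i) = 10.3/0.0794 + 5.86/14.7 = 130.1 d.
K_eq = L / Σ(b_i/K_i) = 16.16 / 130.1 = 0.1242 m/day.
Q = K_eq · A · (Δh/L) = 0.1242 × 263 × (12.7/16.16) = 25.67 m³/day.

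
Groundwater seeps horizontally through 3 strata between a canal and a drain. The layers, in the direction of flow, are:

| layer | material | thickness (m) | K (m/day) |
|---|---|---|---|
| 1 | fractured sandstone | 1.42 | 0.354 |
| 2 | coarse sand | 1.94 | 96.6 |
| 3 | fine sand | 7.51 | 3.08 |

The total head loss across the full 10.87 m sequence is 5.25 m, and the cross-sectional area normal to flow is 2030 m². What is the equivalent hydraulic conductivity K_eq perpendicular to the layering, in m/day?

1.68

Flow is perpendicular to layering, so the layers act in series and the equivalent K is the thickness-weighted harmonic mean.
Total thickness L = 1.42 + 1.94 + 7.51 = 10.87 m.
Σ(b_i/K_i) = 1.42/0.354 + 1.94/96.6 + 7.51/3.08 = 6.470 d.
K_eq = L / Σ(b_i/K_i) = 10.87 / 6.470 = 1.680 m/day.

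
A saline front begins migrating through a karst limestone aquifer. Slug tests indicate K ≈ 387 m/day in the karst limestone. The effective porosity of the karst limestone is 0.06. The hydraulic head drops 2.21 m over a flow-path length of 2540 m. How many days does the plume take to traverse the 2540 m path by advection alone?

Hydraulic gradient i = Δh / L = 2.21 / 2540 = 0.0008701.
Darcy flux q = K · i = 387.0 × 0.0008701 = 0.3367 m/day.
Seepage velocity v = q / n_e = 0.3367 / 0.06 = 5.612 m/day.
Travel time t = L / v = 2540 / 5.612 = 452.6 days.

453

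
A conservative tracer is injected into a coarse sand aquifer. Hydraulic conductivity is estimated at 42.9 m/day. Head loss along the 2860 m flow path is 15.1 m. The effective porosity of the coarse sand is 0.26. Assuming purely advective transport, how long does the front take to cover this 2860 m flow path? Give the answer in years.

Hydraulic gradient i = Δh / L = 15.1 / 2860 = 0.005280.
Darcy flux q = K · i = 42.90 × 0.005280 = 0.2265 m/day.
Seepage velocity v = q / n_e = 0.2265 / 0.26 = 0.8712 m/day.
Travel time t = L / v = 2860 / 0.8712 = 3283 days = 8.988 years.

8.99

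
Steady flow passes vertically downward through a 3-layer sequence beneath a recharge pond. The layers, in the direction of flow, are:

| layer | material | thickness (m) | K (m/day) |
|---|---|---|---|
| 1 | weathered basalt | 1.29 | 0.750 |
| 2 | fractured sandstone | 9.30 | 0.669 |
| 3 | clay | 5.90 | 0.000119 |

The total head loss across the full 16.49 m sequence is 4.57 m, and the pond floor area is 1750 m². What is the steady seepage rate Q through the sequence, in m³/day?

Flow is perpendicular to layering, so the layers act in series and the equivalent K is the thickness-weighted harmonic mean.
Total thickness L = 1.29 + 9.30 + 5.90 = 16.49 m.
Σ(b_i/K_i) = 1.29/0.750 + 9.30/0.669 + 5.90/0.000119 = 49595 d.
K_eq = L / Σ(b_i/K_i) = 16.49 / 49595 = 0.0003325 m/day.
Q = K_eq · A · (Δh/L) = 0.0003325 × 1750 × (4.57/16.49) = 0.1613 m³/day.

0.161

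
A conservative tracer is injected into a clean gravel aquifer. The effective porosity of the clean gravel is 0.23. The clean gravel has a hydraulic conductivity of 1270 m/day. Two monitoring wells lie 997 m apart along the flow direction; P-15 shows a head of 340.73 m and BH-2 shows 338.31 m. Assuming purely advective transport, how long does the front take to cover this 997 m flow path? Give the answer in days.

Hydraulic gradient i = (340.73 − 338.31) / 997 = 2.42 / 997 = 0.002427.
Darcy flux q = K · i = 1270 × 0.002427 = 3.083 m/day.
Seepage velocity v = q / n_e = 3.083 / 0.23 = 13.40 m/day.
Travel time t = L / v = 997 / 13.40 = 74.39 days.

74.4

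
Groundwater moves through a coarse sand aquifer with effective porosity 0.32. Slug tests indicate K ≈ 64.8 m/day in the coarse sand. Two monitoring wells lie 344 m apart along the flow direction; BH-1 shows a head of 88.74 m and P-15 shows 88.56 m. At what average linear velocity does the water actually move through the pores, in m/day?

Hydraulic gradient i = (88.74 − 88.56) / 344 = 0.18 / 344 = 0.0005233.
Darcy flux q = K · i = 64.80 × 0.0005233 = 0.03391 m/day.
Seepage velocity v = q / n_e = 0.03391 / 0.32 = 0.1060 m/day.

0.106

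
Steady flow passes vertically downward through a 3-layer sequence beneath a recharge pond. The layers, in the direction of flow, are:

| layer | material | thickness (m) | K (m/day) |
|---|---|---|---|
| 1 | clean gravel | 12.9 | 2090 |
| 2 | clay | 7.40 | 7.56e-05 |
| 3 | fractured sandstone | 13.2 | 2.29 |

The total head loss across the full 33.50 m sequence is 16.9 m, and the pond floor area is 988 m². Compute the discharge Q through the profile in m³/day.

0.171

Flow is perpendicular to layering, so the layers act in series and the equivalent K is the thickness-weighted harmonic mean.
Total thickness L = 12.9 + 7.40 + 13.2 = 33.50 m.
Σ(b_i/K_i) = 12.9/2090 + 7.40/7.56e-05 + 13.2/2.29 = 97889 d.
K_eq = L / Σ(b_i/K_i) = 33.50 / 97889 = 0.0003422 m/day.
Q = K_eq · A · (Δh/L) = 0.0003422 × 988 × (16.9/33.50) = 0.1706 m³/day.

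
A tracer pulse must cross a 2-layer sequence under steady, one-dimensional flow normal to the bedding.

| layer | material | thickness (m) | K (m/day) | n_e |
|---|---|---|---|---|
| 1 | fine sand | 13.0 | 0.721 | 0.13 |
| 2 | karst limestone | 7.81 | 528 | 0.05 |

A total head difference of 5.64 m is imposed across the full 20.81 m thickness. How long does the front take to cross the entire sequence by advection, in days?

With flow normal to the layers, continuity requires the same specific discharge q through every layer.
Σ(b_i/K_i) = 13.0/0.721 + 7.81/528 = 18.05 d.
q = Δh / Σ(b_i/K_i) = 5.64 / 18.05 = 0.3125 m/day.
In each layer the seepage velocity is v_i = q/n_i, so the layer transit time is t_i = b_i·n_i / q:
  layer 1 (fine sand): t_1 = 13.0 × 0.13 / 0.3125 = 5.407 d
  layer 2 (karst limestone): t_2 = 7.81 × 0.05 / 0.3125 = 1.249 d
Total t = Σ t_i = 6.657 days.

6.66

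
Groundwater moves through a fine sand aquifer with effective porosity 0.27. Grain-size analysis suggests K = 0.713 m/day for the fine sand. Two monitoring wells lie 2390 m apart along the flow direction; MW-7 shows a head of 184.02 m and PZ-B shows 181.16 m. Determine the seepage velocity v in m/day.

Hydraulic gradient i = (184.02 − 181.16) / 2390 = 2.86 / 2390 = 0.001197.
Darcy flux q = K · i = 0.7130 × 0.001197 = 0.0008532 m/day.
Seepage velocity v = q / n_e = 0.0008532 / 0.27 = 0.003160 m/day.

0.00316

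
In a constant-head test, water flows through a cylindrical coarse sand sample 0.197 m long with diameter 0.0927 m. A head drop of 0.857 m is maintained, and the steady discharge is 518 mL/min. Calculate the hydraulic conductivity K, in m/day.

25.4

Cross-sectional area A = π·(d/2)² = π × (0.0927/2)² = 0.006749 m².
Convert discharge: 518 mL/min = 8.633e-06 m³/s.
Darcy's law rearranged: K = Q·L / (A·Δh) = 8.633e-06 × 0.197 / (0.006749 × 0.857) = 0.0002940 m/s = 25.41 m/day.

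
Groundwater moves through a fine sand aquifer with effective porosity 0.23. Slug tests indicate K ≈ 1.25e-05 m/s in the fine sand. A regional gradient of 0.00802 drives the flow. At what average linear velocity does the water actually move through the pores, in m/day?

Convert K: 1.25e-05 m/s × 86400 = 1.080 m/day.
Hydraulic gradient i = 0.00802.
Darcy flux q = K · i = 1.080 × 0.008020 = 0.008662 m/day.
Seepage velocity v = q / n_e = 0.008662 / 0.23 = 0.03766 m/day.

0.0377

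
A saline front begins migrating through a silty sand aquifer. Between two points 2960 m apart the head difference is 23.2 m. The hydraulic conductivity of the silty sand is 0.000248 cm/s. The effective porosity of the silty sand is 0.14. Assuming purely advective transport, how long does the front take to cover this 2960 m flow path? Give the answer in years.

Convert K: 0.000248 cm/s × 864 = 0.2143 m/day.
Hydraulic gradient i = Δh / L = 23.2 / 2960 = 0.007838.
Darcy flux q = K · i = 0.2143 × 0.007838 = 0.001679 m/day.
Seepage velocity v = q / n_e = 0.001679 / 0.14 = 0.01200 m/day.
Travel time t = L / v = 2960 / 0.01200 = 2.468e+05 days = 675.6 years.

676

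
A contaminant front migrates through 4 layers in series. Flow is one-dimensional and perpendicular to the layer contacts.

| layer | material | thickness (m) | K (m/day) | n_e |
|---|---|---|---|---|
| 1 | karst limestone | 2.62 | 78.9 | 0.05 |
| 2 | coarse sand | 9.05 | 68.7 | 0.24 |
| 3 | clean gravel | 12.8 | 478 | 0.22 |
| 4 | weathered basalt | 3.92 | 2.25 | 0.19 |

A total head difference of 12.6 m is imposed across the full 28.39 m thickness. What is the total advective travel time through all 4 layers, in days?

With flow normal to the layers, continuity requires the same specific discharge q through every layer.
Σ(b_i/K_i) = 2.62/78.9 + 9.05/68.7 + 12.8/478 + 3.92/2.25 = 1.934 d.
q = Δh / Σ(b_i/K_i) = 12.6 / 1.934 = 6.515 m/day.
In each layer the seepage velocity is v_i = q/n_i, so the layer transit time is t_i = b_i·n_i / q:
  layer 1 (karst limestone): t_1 = 2.62 × 0.05 / 6.515 = 0.02011 d
  layer 2 (coarse sand): t_2 = 9.05 × 0.24 / 6.515 = 0.3334 d
  layer 3 (clean gravel): t_3 = 12.8 × 0.22 / 6.515 = 0.4322 d
  layer 4 (weathered basalt): t_4 = 3.92 × 0.19 / 6.515 = 0.1143 d
Total t = Σ t_i = 0.9000 days.

0.900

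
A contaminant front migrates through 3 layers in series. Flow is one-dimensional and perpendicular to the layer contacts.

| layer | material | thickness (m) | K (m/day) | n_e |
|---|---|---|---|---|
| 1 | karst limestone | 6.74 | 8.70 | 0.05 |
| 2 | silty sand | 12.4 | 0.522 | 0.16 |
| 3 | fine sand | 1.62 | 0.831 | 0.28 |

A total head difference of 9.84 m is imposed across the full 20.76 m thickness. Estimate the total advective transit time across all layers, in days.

7.47

With flow normal to the layers, continuity requires the same specific discharge q through every layer.
Σ(b_i/K_i) = 6.74/8.70 + 12.4/0.522 + 1.62/0.831 = 26.48 d.
q = Δh / Σ(b_i/K_i) = 9.84 / 26.48 = 0.3716 m/day.
In each layer the seepage velocity is v_i = q/n_i, so the layer transit time is t_i = b_i·n_i / q:
  layer 1 (karst limestone): t_1 = 6.74 × 0.05 / 0.3716 = 0.9069 d
  layer 2 (silty sand): t_2 = 12.4 × 0.16 / 0.3716 = 5.339 d
  layer 3 (fine sand): t_3 = 1.62 × 0.28 / 0.3716 = 1.221 d
Total t = Σ t_i = 7.466 days.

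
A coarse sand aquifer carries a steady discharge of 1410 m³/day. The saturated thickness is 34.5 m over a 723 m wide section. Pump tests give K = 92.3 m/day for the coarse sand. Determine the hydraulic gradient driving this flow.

Cross-sectional area A = 723 × 34.5 = 24944 m².
From Q = K·A·i, i = Q / (K·A) = 1410 / (92.30 × 24944) = 0.0006124.

0.000612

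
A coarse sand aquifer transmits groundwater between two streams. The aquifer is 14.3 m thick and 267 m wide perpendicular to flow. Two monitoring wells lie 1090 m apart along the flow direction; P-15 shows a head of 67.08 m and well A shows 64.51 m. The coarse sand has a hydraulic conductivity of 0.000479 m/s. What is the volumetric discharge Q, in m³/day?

Convert K: 0.000479 m/s × 86400 = 41.39 m/day.
Cross-sectional area A = 267 × 14.3 = 3818 m².
Hydraulic gradient i = (67.08 − 64.51) / 1090 = 2.57 / 1090 = 0.002358.
Darcy's law: Q = K · A · i = 41.39 × 3818 × 0.002358 = 372.6 m³/day.

373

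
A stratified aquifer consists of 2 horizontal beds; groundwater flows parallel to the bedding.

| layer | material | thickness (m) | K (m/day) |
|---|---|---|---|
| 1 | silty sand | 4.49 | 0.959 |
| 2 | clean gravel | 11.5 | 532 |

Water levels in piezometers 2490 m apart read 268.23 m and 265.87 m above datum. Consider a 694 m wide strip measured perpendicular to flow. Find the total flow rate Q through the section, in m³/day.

4030

Flow is parallel to layering, so each bed carries its own Darcy discharge and the transmissivities add.
Σ(K_i·b_i) = 0.959×4.49 + 532×11.5 = 6122 m²/day.
Hydraulic gradient i = (268.23 − 265.87) / 2490 = 2.36 / 2490 = 0.0009478.
Q = Σ(K_i·b_i) · W · i = 6122 × 694 × 0.0009478 = 4027 m³/day.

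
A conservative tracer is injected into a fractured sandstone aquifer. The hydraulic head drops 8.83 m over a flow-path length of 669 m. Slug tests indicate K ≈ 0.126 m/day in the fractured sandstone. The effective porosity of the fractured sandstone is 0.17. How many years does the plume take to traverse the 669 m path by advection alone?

Hydraulic gradient i = Δh / L = 8.83 / 669 = 0.01320.
Darcy flux q = K · i = 0.1260 × 0.01320 = 0.001663 m/day.
Seepage velocity v = q / n_e = 0.001663 / 0.17 = 0.009783 m/day.
Travel time t = L / v = 669 / 0.009783 = 68386 days = 187.2 years.

187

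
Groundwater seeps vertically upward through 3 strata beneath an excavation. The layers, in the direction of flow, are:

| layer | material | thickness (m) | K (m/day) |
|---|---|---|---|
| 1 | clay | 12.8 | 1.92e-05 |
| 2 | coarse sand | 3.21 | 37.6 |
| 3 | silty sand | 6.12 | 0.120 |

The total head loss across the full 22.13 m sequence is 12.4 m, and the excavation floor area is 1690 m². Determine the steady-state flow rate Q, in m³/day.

Flow is perpendicular to layering, so the layers act in series and the equivalent K is the thickness-weighted harmonic mean.
Total thickness L = 12.8 + 3.21 + 6.12 = 22.13 m.
Σ(b_i/K_i) = 12.8/1.92e-05 + 3.21/37.6 + 6.12/0.120 = 6.667e+05 d.
K_eq = L / Σ(b_i/K_i) = 22.13 / 6.667e+05 = 3.319e-05 m/day.
Q = K_eq · A · (Δh/L) = 3.319e-05 × 1690 × (12.4/22.13) = 0.03143 m³/day.

0.0314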